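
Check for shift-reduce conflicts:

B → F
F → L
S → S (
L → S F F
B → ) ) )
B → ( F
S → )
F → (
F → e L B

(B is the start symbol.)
Yes — I1: [F → ( .] vs [F → . (]; I2: [S → ) .] vs [B → ) . ) )]

A shift-reduce conflict occurs when an LR(0) state has both:
  - a complete (reduce) item [A → α .] (dot at the end), and
  - a shift item [B → β . c γ] (dot before a terminal).

Augment with B' → B and build the canonical LR(0) collection (I0 = CLOSURE({[B' → . B]}), then GOTO on every symbol after a dot until no new states appear). It has 18 states:
  I0: { [B → . ( F], [B → . ) ) )], [B → . F], [B' → . B], [F → . (], [F → . L], [F → . e L B], [L → . S F F], [S → . )], [S → . S (] }  — shift
  I1: { [B → ( . F], [F → ( .], [F → . (], [F → . L], [F → . e L B], [L → . S F F], [S → . )], [S → . S (] }  — shift, reduce
  I2: { [B → ) . ) )], [S → ) .] }  — shift, reduce
  I3: { [B' → B .] }  — accept
  I4: { [B → F .] }  — reduce
  I5: { [F → L .] }  — reduce
  I6: { [F → . (], [F → . L], [F → . e L B], [L → . S F F], [L → S . F F], [S → . )], [S → . S (], [S → S . (] }  — shift
  I7: { [F → e . L B], [L → . S F F], [S → . )], [S → . S (] }  — shift
  I8: { [S → ) .] }  — reduce
  I9: { [B → . ( F], [B → . ) ) )], [B → . F], [F → . (], [F → . L], [F → . e L B], [F → e L . B], [L → . S F F], [S → . )], [S → . S (] }  — shift
  I10: { [F → e L B .] }  — reduce
  I11: { [F → ( .], [S → S ( .] }  — 2 reduces
  I12: { [F → . (], [F → . L], [F → . e L B], [L → . S F F], [L → S F . F], [S → . )], [S → . S (] }  — shift
  I13: { [F → ( .] }  — reduce
  I14: { [L → S F F .] }  — reduce
  I15: { [B → ) ) . )] }  — shift
  I16: { [B → ) ) ) .] }  — reduce
  I17: { [B → ( F .] }  — reduce

I1 contains reduce item [F → ( .] and shift items [F → . (], [F → . e L B], [S → . )] — shift-reduce conflict.
I2 contains reduce item [S → ) .] and shift item [B → ) . ) )] — shift-reduce conflict.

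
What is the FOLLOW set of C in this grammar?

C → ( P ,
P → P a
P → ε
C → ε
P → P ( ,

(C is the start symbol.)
{ $ }

To compute FOLLOW(C), find every occurrence of C on a right-hand side N → α C β: add FIRST(β) \ {ε}, and if β is empty or nullable also add FOLLOW(N). Iterate to a fixed point.

C is the start symbol, so $ ∈ FOLLOW(C).
C does not occur on any right-hand side.

Taking the union: FOLLOW(C) = { $ }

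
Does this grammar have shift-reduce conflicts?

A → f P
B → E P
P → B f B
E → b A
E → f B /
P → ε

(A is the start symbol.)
A shift-reduce conflict occurs when an LR(0) state has both:
  - a complete (reduce) item [A → α .] (dot at the end), and
  - a shift item [B → β . c γ] (dot before a terminal).

Augment with A' → A and build the canonical LR(0) collection (I0 = CLOSURE({[A' → . A]}), then GOTO on every symbol after a dot until no new states appear). It has 14 states:
  I0: { [A → . f P], [A' → . A] }  — shift
  I1: { [A' → A .] }  — accept
  I2: { [A → f . P], [B → . E P], [E → . b A], [E → . f B /], [P → . B f B], [P → .] }  — shift, reduce
  I3: { [P → B . f B] }  — shift
  I4: { [B → . E P], [B → E . P], [E → . b A], [E → . f B /], [P → . B f B], [P → .] }  — shift, reduce
  I5: { [A → f P .] }  — reduce
  I6: { [A → . f P], [E → b . A] }  — shift
  I7: { [B → . E P], [E → . b A], [E → . f B /], [E → f . B /] }  — shift
  I8: { [E → f B . /] }  — shift
  I9: { [E → f B / .] }  — reduce
  I10: { [E → b A .] }  — reduce
  I11: { [B → E P .] }  — reduce
  I12: { [B → . E P], [E → . b A], [E → . f B /], [P → B f . B] }  — shift
  I13: { [P → B f B .] }  — reduce

I2 contains reduce item [P → .] and shift items [E → . b A], [E → . f B /] — shift-reduce conflict.
I4 contains reduce item [P → .] and shift items [E → . b A], [E → . f B /] — shift-reduce conflict.

Answer: Yes — I2: [P → .] vs [E → . b A]; I4: [P → .] vs [E → . b A]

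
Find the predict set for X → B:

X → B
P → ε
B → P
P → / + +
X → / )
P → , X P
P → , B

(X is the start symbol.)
PREDICT(X → B) = (FIRST(RHS) \ {ε}) ∪ (FOLLOW(X) if ε ∈ FIRST(RHS), i.e. RHS ⇒* ε)
FIRST(B) = { ',', '/', ε }
FIRST(B) = { ',', '/', ε }
ε ∈ FIRST(B) (the right-hand side is nullable), so add FOLLOW(X) = { $, ',', '/' }
PREDICT(X → B) = { $, ',', '/' }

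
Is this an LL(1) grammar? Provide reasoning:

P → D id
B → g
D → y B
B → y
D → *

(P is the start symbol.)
Yes, the grammar is LL(1).

For B:
  PREDICT(B → g) = { 'g' }
  PREDICT(B → y) = { 'y' }
For D:
  PREDICT(D → y B) = { 'y' }
  PREDICT(D → '*') = { '*' }
P has a single production, so nothing to check there.

All predict sets are disjoint. The grammar IS LL(1).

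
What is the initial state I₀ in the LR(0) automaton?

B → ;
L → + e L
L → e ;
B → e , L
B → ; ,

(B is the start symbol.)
{ [B → . ; ,], [B → . ;], [B → . e , L], [B' → . B] }

First, augment the grammar with B' → B
I₀ = CLOSURE({ [B' → . B] }):
  [B' → . B] has the dot before B: add [B → . ;], [B → . e , L], [B → . ; ,]
No further items can be added.

I₀ = { [B → . ; ,], [B → . ;], [B → . e , L], [B' → . B] }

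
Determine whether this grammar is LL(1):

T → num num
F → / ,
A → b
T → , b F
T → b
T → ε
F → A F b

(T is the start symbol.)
A grammar is LL(1) if for each non-terminal N with multiple productions, the predict sets of those productions are pairwise disjoint, where PREDICT(N → α) = (FIRST(α) \ {ε}) ∪ (FOLLOW(N) if α ⇒* ε).

Relevant sets:
  FIRST(A) = { 'b' }
  FOLLOW(T) = { $ }

For T:
  PREDICT(T → num num) = { 'num' }
  PREDICT(T → ',' b F) = { ',' }
  PREDICT(T → b) = { 'b' }
  PREDICT(T → ε) = { $ }
For F:
  PREDICT(F → '/' ',') = { '/' }
  PREDICT(F → A F b) = { 'b' }
A has a single production, so nothing to check there.

All predict sets are disjoint. The grammar IS LL(1).

Answer: Yes, the grammar is LL(1).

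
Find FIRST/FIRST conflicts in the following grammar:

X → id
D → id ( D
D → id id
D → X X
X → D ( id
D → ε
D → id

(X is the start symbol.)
Yes. X → id / X → D '(' id on { 'id' }; D → id '(' D / D → id id on { 'id' }; D → id '(' D / D → X X on { 'id' }; D → id '(' D / D → id on { 'id' }; D → id id / D → X X on { 'id' }; D → id id / D → id on { 'id' }; D → X X / D → id on { 'id' }

A FIRST/FIRST conflict occurs when two productions N → α and N → β for the same non-terminal have FIRST(α) ∩ FIRST(β) ≠ ∅ (with ε ∈ FIRST of a nullable right-hand side, so two nullable alternatives also conflict).

FIRST sets of the non-terminals at (or reachable through a nullable prefix from) the front of some alternative:
  FIRST(D) = { '(', 'id', ε }
  FIRST(X) = { '(', 'id' }

Productions for X:
  X → id: FIRST = { 'id' }
  X → D ( id: FIRST = { '(', 'id' }
Productions for D:
  D → id ( D: FIRST = { 'id' }
  D → id id: FIRST = { 'id' }
  D → X X: FIRST = { '(', 'id' }
  D → ε: FIRST = { ε }
  D → id: FIRST = { 'id' }

Conflict for X: X → id and X → D ( id
  Overlap: { 'id' }
Conflict for D: D → id ( D and D → id id
  Overlap: { 'id' }
Conflict for D: D → id ( D and D → X X
  Overlap: { 'id' }
Conflict for D: D → id ( D and D → id
  Overlap: { 'id' }
Conflict for D: D → id id and D → X X
  Overlap: { 'id' }
Conflict for D: D → id id and D → id
  Overlap: { 'id' }
Conflict for D: D → X X and D → id
  Overlap: { 'id' }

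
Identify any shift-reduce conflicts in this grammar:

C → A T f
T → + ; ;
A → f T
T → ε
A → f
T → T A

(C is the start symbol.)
Yes — I1: [T → .] vs [T → . + ; ;]; I3: [A → f .] vs [T → . + ; ;]; I5: [A → f T .] vs [A → . f]; I10: [A → f .] vs [T → . + ; ;]

A shift-reduce conflict occurs when an LR(0) state has both:
  - a complete (reduce) item [A → α .] (dot at the end), and
  - a shift item [B → β . c γ] (dot before a terminal).

Augment with C' → C and build the canonical LR(0) collection (I0 = CLOSURE({[C' → . C]}), then GOTO on every symbol after a dot until no new states appear). It has 11 states:
  I0: { [A → . f T], [A → . f], [C → . A T f], [C' → . C] }  — shift
  I1: { [C → A . T f], [T → . + ; ;], [T → . T A], [T → .] }  — shift, reduce
  I2: { [C' → C .] }  — accept
  I3: { [A → f . T], [A → f .], [T → . + ; ;], [T → . T A], [T → .] }  — shift, 2 reduces
  I4: { [T → + . ; ;] }  — shift
  I5: { [A → . f T], [A → . f], [A → f T .], [T → T . A] }  — shift, reduce
  I6: { [T → T A .] }  — reduce
  I7: { [T → + ; . ;] }  — shift
  I8: { [T → + ; ; .] }  — reduce
  I9: { [A → . f T], [A → . f], [C → A T . f], [T → T . A] }  — shift
  I10: { [A → f . T], [A → f .], [C → A T f .], [T → . + ; ;], [T → . T A], [T → .] }  — shift, 3 reduces

I1 contains reduce item [T → .] and shift item [T → . + ; ;] — shift-reduce conflict.
I3 contains reduce items [A → f .], [T → .] and shift item [T → . + ; ;] — shift-reduce conflict.
I5 contains reduce item [A → f T .] and shift items [A → . f], [A → . f T] — shift-reduce conflict.
I10 contains reduce items [A → f .], [C → A T f .], [T → .] and shift item [T → . + ; ;] — shift-reduce conflict.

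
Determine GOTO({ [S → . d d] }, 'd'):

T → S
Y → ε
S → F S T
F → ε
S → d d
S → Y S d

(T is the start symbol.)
GOTO(I, 'd') = CLOSURE({ [A → αX.β] : [A → α.Xβ] ∈ I, X = 'd' })

Items with dot before 'd', with the dot advanced:
  [S → . d d] → [S → d . d]
Closure adds nothing (no advanced item has the dot before a non-terminal).

GOTO = { [S → d . d] }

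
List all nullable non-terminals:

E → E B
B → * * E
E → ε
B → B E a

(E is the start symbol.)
{ 'E' }

A non-terminal is nullable if it can derive ε (the empty string): either it has an ε-production, or it has a production whose right-hand side consists entirely of nullable non-terminals.

ε-productions: E → ε
So E is immediately nullable.
No further non-terminal can be added: every production for the remaining non-terminals contains a terminal or a non-nullable non-terminal.
Nullable = { 'E' }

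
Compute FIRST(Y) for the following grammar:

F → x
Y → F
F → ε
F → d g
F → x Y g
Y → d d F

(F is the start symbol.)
To compute FIRST(Y), examine every production with Y on the left-hand side, reading each right-hand side left to right until a non-nullable symbol is reached.

FIRST sets of the other non-terminals involved (by the same procedure, iterated to a fixed point):
  FIRST(F) = { 'd', 'x', ε }

From Y → F:
  - F is a non-terminal: add FIRST(F) \ {ε} = { 'd', 'x' }
    F is nullable and nothing follows, so the whole right-hand side can vanish: ε ∈ FIRST(Y)
From Y → d d F:
  - d is a terminal: add 'd' and stop

Collecting: FIRST(Y) = { 'd', 'x', ε }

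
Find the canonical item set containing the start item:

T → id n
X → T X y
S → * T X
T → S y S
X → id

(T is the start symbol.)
First, augment the grammar with T' → T
I₀ = CLOSURE({ [T' → . T] }):
  [T' → . T] has the dot before T: add [T → . id n], [T → . S y S]
  [T → . S y S] has the dot before S: add [S → . * T X]
No further items can be added.

I₀ = { [S → . * T X], [T → . S y S], [T → . id n], [T' → . T] }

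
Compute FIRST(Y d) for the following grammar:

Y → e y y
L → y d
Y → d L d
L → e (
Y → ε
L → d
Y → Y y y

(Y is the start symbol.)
FIRST sets of the non-terminals involved (from the grammar, by fixed-point iteration):
  FIRST(Y) = { 'd', 'e', 'y', ε }

To compute FIRST(Y d), process the symbols left to right:
Symbol Y is a non-terminal. Add FIRST(Y) \ {ε} = { 'd', 'e', 'y' }
Y is nullable (ε ∈ FIRST(Y)), continue to the next symbol.
Symbol d is a terminal. Add 'd' and stop.
FIRST(Y d) = { 'd', 'e', 'y' }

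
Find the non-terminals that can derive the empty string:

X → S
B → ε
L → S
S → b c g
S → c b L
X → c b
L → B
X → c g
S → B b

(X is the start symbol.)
A non-terminal is nullable if it can derive ε (the empty string): either it has an ε-production, or it has a production whose right-hand side consists entirely of nullable non-terminals.

ε-productions: B → ε
So B is immediately nullable.
L → B: every symbol on the right is nullable, so L is nullable too.
No further non-terminal can be added: every production for the remaining non-terminals contains a terminal or a non-nullable non-terminal.
Nullable = { 'B', 'L' }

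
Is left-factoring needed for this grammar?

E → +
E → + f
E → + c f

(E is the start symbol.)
Left-factoring is needed when two productions for the same non-terminal
share a common prefix on the right-hand side.

Productions for E:
  E → +
  E → + f
  E → + c f

Found common prefix '+' in productions for E

Answer: Yes, E has productions with common prefix '+'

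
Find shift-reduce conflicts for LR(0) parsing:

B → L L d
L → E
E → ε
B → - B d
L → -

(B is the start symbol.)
Yes — I0: [E → .] vs [B → . - B d]; I1: [E → .] vs [B → . - B d]; I4: [E → .] vs [L → . -]

Augment with B' → B and build the canonical LR(0) collection (I0 = CLOSURE({[B' → . B]}), then GOTO on every symbol after a dot until no new states appear). It has 10 states:
  I0: { [B → . - B d], [B → . L L d], [B' → . B], [E → .], [L → . -], [L → . E] }  — shift, reduce
  I1: { [B → - . B d], [B → . - B d], [B → . L L d], [E → .], [L → - .], [L → . -], [L → . E] }  — shift, 2 reduces
  I2: { [B' → B .] }  — accept
  I3: { [L → E .] }  — reduce
  I4: { [B → L . L d], [E → .], [L → . -], [L → . E] }  — shift, reduce
  I5: { [L → - .] }  — reduce
  I6: { [B → L L . d] }  — shift
  I7: { [B → L L d .] }  — reduce
  I8: { [B → - B . d] }  — shift
  I9: { [B → - B d .] }  — reduce

I0 contains reduce item [E → .] and shift items [B → . - B d], [L → . -] — shift-reduce conflict.
I1 contains reduce items [E → .], [L → - .] and shift items [B → . - B d], [L → . -] — shift-reduce conflict.
I4 contains reduce item [E → .] and shift item [L → . -] — shift-reduce conflict.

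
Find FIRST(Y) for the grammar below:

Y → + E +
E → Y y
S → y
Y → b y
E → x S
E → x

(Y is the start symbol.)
To compute FIRST(Y), examine every production with Y on the left-hand side, reading each right-hand side left to right until a non-nullable symbol is reached.

From Y → + E +:
  - '+' is a terminal: add '+' and stop
From Y → b y:
  - b is a terminal: add 'b' and stop

Collecting: FIRST(Y) = { '+', 'b' }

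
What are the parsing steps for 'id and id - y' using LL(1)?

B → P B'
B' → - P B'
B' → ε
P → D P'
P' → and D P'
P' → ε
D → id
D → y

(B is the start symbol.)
LL(1) parsing maintains a stack (initially the start symbol over $) and the input. At each step: if the stack top is a terminal, match it against the current input token; if it is a non-terminal N, replace it with the RHS of M[N, lookahead] (the unique production whose predict set contains the lookahead).

Stack is shown with the top on the left.

Stack          Input            Action
--------------------------------------
B $            id and id - y $  output B → P B'
P B' $         id and id - y $  output P → D P'
D P' B' $      id and id - y $  output D → id
id P' B' $     id and id - y $  match 'id'
P' B' $        and id - y $     output P' → and D P'
and D P' B' $  and id - y $     match 'and'
D P' B' $      id - y $         output D → id
id P' B' $     id - y $         match 'id'
P' B' $        - y $            output P' → ε
B' $           - y $            output B' → - P B'
- P B' $       - y $            match '-'
P B' $         y $              output P → D P'
D P' B' $      y $              output D → y
y P' B' $      y $              match 'y'
P' B' $        $                output P' → ε
B' $           $                output B' → ε
$              $                accept

The string is accepted.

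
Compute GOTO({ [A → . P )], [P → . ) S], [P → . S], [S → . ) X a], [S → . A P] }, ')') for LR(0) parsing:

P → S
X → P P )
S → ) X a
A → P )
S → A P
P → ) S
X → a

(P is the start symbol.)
{ [A → . P )], [P → ) . S], [P → . ) S], [P → . S], [S → ) . X a], [S → . ) X a], [S → . A P], [X → . P P )], [X → . a] }

GOTO(I, ')') = CLOSURE({ [A → αX.β] : [A → α.Xβ] ∈ I, X = ')' })

Items with dot before ')', with the dot advanced:
  [P → . ) S] → [P → ) . S]
  [S → . ) X a] → [S → ) . X a]
Closure of the advanced items:
  [P → ) . S] has the dot before S: add [S → . ) X a], [S → . A P]
  [S → ) . X a] has the dot before X: add [X → . P P )], [X → . a]
  [S → . A P] has the dot before A: add [A → . P )]
  [X → . P P )] has the dot before P: add [P → . S], [P → . ) S]

GOTO = { [A → . P )], [P → ) . S], [P → . ) S], [P → . S], [S → ) . X a], [S → . ) X a], [S → . A P], [X → . P P )], [X → . a] }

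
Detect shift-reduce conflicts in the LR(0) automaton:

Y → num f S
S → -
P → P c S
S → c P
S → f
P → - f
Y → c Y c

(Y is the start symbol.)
Yes — I10: [S → c P .] vs [P → P . c S]

A shift-reduce conflict occurs when an LR(0) state has both:
  - a complete (reduce) item [A → α .] (dot at the end), and
  - a shift item [B → β . c γ] (dot before a terminal).

Augment with Y' → Y and build the canonical LR(0) collection (I0 = CLOSURE({[Y' → . Y]}), then GOTO on every symbol after a dot until no new states appear). It has 16 states:
  I0: { [Y → . c Y c], [Y → . num f S], [Y' → . Y] }  — shift
  I1: { [Y' → Y .] }  — accept
  I2: { [Y → . c Y c], [Y → . num f S], [Y → c . Y c] }  — shift
  I3: { [Y → num . f S] }  — shift
  I4: { [S → . -], [S → . c P], [S → . f], [Y → num f . S] }  — shift
  I5: { [S → - .] }  — reduce
  I6: { [Y → num f S .] }  — reduce
  I7: { [P → . - f], [P → . P c S], [S → c . P] }  — shift
  I8: { [S → f .] }  — reduce
  I9: { [P → - . f] }  — shift
  I10: { [P → P . c S], [S → c P .] }  — shift, reduce
  I11: { [P → P c . S], [S → . -], [S → . c P], [S → . f] }  — shift
  I12: { [P → P c S .] }  — reduce
  I13: { [P → - f .] }  — reduce
  I14: { [Y → c Y . c] }  — shift
  I15: { [Y → c Y c .] }  — reduce

I10 contains reduce item [S → c P .] and shift item [P → P . c S] — shift-reduce conflict.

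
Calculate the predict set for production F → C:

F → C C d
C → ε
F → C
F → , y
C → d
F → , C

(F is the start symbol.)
PREDICT(F → C) = (FIRST(RHS) \ {ε}) ∪ (FOLLOW(F) if ε ∈ FIRST(RHS), i.e. RHS ⇒* ε)
FIRST(C) = { 'd', ε }
FIRST(C) = { 'd', ε }
ε ∈ FIRST(C) (the right-hand side is nullable), so add FOLLOW(F) = { $ }
PREDICT(F → C) = { $, 'd' }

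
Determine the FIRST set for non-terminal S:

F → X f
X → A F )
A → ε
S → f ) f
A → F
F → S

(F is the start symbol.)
To compute FIRST(S), examine every production with S on the left-hand side, reading each right-hand side left to right until a non-nullable symbol is reached.

From S → f ) f:
  - f is a terminal: add 'f' and stop

Collecting: FIRST(S) = { 'f' }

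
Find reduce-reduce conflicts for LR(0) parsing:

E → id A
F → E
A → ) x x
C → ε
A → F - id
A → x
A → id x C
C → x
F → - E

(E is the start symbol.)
Yes — I10: [A → x .] vs [C → .]

A reduce-reduce conflict occurs when an LR(0) state has two complete items [A → α .] and [B → β .] — both call for a reduction, and with no lookahead the parser cannot choose between them.

Augment with E' → E and build the canonical LR(0) collection (I0 = CLOSURE({[E' → . E]}), then GOTO on every symbol after a dot until no new states appear). It has 18 states:
  I0: { [E → . id A], [E' → . E] }  — shift
  I1: { [E' → E .] }  — accept
  I2: { [A → . ) x x], [A → . F - id], [A → . id x C], [A → . x], [E → . id A], [E → id . A], [F → . - E], [F → . E] }  — shift
  I3: { [A → ) . x x] }  — shift
  I4: { [E → . id A], [F → - . E] }  — shift
  I5: { [E → id A .] }  — reduce
  I6: { [F → E .] }  — reduce
  I7: { [A → F . - id] }  — shift
  I8: { [A → . ) x x], [A → . F - id], [A → . id x C], [A → . x], [A → id . x C], [E → . id A], [E → id . A], [F → . - E], [F → . E] }  — shift
  I9: { [A → x .] }  — reduce
  I10: { [A → id x . C], [A → x .], [C → . x], [C → .] }  — shift, 2 reduces
  I11: { [A → id x C .] }  — reduce
  I12: { [C → x .] }  — reduce
  I13: { [A → F - . id] }  — shift
  I14: { [A → F - id .] }  — reduce
  I15: { [F → - E .] }  — reduce
  I16: { [A → ) x . x] }  — shift
  I17: { [A → ) x x .] }  — reduce

I10 contains complete items [A → x .], [C → .] — reduce-reduce conflict.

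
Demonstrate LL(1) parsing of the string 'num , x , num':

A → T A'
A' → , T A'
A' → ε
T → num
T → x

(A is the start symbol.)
LL(1) parsing maintains a stack (initially the start symbol over $) and the input. At each step: if the stack top is a terminal, match it against the current input token; if it is a non-terminal N, replace it with the RHS of M[N, lookahead] (the unique production whose predict set contains the lookahead).

Stack is shown with the top on the left.

Stack     Input            Action
---------------------------------
A $       num , x , num $  output A → T A'
T A' $    num , x , num $  output T → num
num A' $  num , x , num $  match 'num'
A' $      , x , num $      output A' → , T A'
, T A' $  , x , num $      match ','
T A' $    x , num $        output T → x
x A' $    x , num $        match 'x'
A' $      , num $          output A' → , T A'
, T A' $  , num $          match ','
T A' $    num $            output T → num
num A' $  num $            match 'num'
A' $      $                output A' → ε
$         $                accept

The string is accepted.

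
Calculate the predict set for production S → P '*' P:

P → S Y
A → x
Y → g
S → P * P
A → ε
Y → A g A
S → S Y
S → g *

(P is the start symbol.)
PREDICT(S → P '*' P) = (FIRST(RHS) \ {ε}) ∪ (FOLLOW(S) if ε ∈ FIRST(RHS), i.e. RHS ⇒* ε)
FIRST(P) = { 'g' }
FIRST(P '*' P) = { 'g' }
ε ∉ FIRST(P '*' P), so FOLLOW(S) is not added.
PREDICT(S → P '*' P) = { 'g' }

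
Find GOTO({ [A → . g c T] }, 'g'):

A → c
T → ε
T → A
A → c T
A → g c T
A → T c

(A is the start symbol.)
GOTO(I, 'g') = CLOSURE({ [A → αX.β] : [A → α.Xβ] ∈ I, X = 'g' })

Items with dot before 'g', with the dot advanced:
  [A → . g c T] → [A → g . c T]
Closure adds nothing (no advanced item has the dot before a non-terminal).

GOTO = { [A → g . c T] }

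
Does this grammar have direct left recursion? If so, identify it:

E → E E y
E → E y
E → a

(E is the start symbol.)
Yes, E is left-recursive

E → E E y: LEFT RECURSIVE (starts with E)
E → E y: LEFT RECURSIVE (starts with E)
E → a: starts with a

The grammar has direct left recursion on: E.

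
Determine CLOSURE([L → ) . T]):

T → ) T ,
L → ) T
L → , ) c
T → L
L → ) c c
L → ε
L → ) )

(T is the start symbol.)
{ [L → ) . T], [L → . ) )], [L → . ) T], [L → . ) c c], [L → . , ) c], [L → .], [T → . ) T ,], [T → . L] }

Start with: [L → ) . T]
  [L → ) . T] has the dot before T: add [T → . ) T ,], [T → . L]
  [T → . L] has the dot before L: add [L → . ) T], [L → . , ) c], [L → . ) c c], [L → .], [L → . ) )]
No further items can be added.

CLOSURE = { [L → ) . T], [L → . ) )], [L → . ) T], [L → . ) c c], [L → . , ) c], [L → .], [T → . ) T ,], [T → . L] }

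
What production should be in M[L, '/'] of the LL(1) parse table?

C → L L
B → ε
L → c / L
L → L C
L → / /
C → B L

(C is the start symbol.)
L → L C, L → / /

To find M[L, '/'], we find productions for L where '/' is in the predict set (PREDICT(N → α) = (FIRST(α) \ {ε}) ∪ (FOLLOW(N) if α ⇒* ε)).

Relevant sets:
  FIRST(L) = { '/', 'c' }

L → c / L: PREDICT = { 'c' }
L → L C: PREDICT = { '/', 'c' }
  '/' is in predict set, so this production goes in M[L, '/']
L → / /: PREDICT = { '/' }
  '/' is in predict set, so this production goes in M[L, '/']

M[L, '/'] = L → L C, L → / /  (a multiply-defined cell — the grammar is not LL(1))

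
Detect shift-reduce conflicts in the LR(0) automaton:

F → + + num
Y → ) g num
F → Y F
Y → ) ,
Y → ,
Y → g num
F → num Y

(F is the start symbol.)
No shift-reduce conflicts

A shift-reduce conflict occurs when an LR(0) state has both:
  - a complete (reduce) item [A → α .] (dot at the end), and
  - a shift item [B → β . c γ] (dot before a terminal).

Augment with F' → F and build the canonical LR(0) collection (I0 = CLOSURE({[F' → . F]}), then GOTO on every symbol after a dot until no new states appear). It has 16 states:
  I0: { [F → . + + num], [F → . Y F], [F → . num Y], [F' → . F], [Y → . ) ,], [Y → . ) g num], [Y → . ,], [Y → . g num] }  — shift
  I1: { [Y → ) . ,], [Y → ) . g num] }  — shift
  I2: { [F → + . + num] }  — shift
  I3: { [Y → , .] }  — reduce
  I4: { [F' → F .] }  — accept
  I5: { [F → . + + num], [F → . Y F], [F → . num Y], [F → Y . F], [Y → . ) ,], [Y → . ) g num], [Y → . ,], [Y → . g num] }  — shift
  I6: { [Y → g . num] }  — shift
  I7: { [F → num . Y], [Y → . ) ,], [Y → . ) g num], [Y → . ,], [Y → . g num] }  — shift
  I8: { [F → num Y .] }  — reduce
  I9: { [Y → g num .] }  — reduce
  I10: { [F → Y F .] }  — reduce
  I11: { [F → + + . num] }  — shift
  I12: { [F → + + num .] }  — reduce
  I13: { [Y → ) , .] }  — reduce
  I14: { [Y → ) g . num] }  — shift
  I15: { [Y → ) g num .] }  — reduce

No state contains both a complete item and a shift item.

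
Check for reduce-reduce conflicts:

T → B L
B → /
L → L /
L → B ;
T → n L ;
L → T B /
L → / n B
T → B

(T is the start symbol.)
No reduce-reduce conflicts

Augment with T' → T and build the canonical LR(0) collection (I0 = CLOSURE({[T' → . T]}), then GOTO on every symbol after a dot until no new states appear). It has 17 states:
  I0: { [B → . /], [T → . B L], [T → . B], [T → . n L ;], [T' → . T] }  — shift
  I1: { [B → / .] }  — reduce
  I2: { [B → . /], [L → . / n B], [L → . B ;], [L → . L /], [L → . T B /], [T → . B L], [T → . B], [T → . n L ;], [T → B . L], [T → B .] }  — shift, reduce
  I3: { [T' → T .] }  — accept
  I4: { [B → . /], [L → . / n B], [L → . B ;], [L → . L /], [L → . T B /], [T → . B L], [T → . B], [T → . n L ;], [T → n . L ;] }  — shift
  I5: { [B → / .], [L → / . n B] }  — shift, reduce
  I6: { [B → . /], [L → . / n B], [L → . B ;], [L → . L /], [L → . T B /], [L → B . ;], [T → . B L], [T → . B], [T → . n L ;], [T → B . L], [T → B .] }  — shift, reduce
  I7: { [L → L . /], [T → n L . ;] }  — shift
  I8: { [B → . /], [L → T . B /] }  — shift
  I9: { [L → T B . /] }  — shift
  I10: { [L → T B / .] }  — reduce
  I11: { [L → L / .] }  — reduce
  I12: { [T → n L ; .] }  — reduce
  I13: { [L → B ; .] }  — reduce
  I14: { [L → L . /], [T → B L .] }  — shift, reduce
  I15: { [B → . /], [L → / n . B] }  — shift
  I16: { [L → / n B .] }  — reduce

No state contains more than one complete item.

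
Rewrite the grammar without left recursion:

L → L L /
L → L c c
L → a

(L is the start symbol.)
L is directly left-recursive. The standard transformation for
  A → A α₁ | ... | A α_m | β₁ | ... | β_n
is
  A  → β₁ A' | ... | β_n A'
  A' → α₁ A' | ... | α_m A' | ε

L → a becomes L → a L'
L → L L / becomes L' → L / L'
L → L c c becomes L' → c c L'
Add L' → ε

Resulting grammar:
L → a L'
L' → L / L'
L' → c c L'
L' → ε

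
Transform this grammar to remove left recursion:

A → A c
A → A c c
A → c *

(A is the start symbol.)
A → c * A'
A' → c A'
A' → c c A'
A' → ε

A is directly left-recursive. The standard transformation for
  A → A α₁ | ... | A α_m | β₁ | ... | β_n
is
  A  → β₁ A' | ... | β_n A'
  A' → α₁ A' | ... | α_m A' | ε

A → c * becomes A → c * A'
A → A c becomes A' → c A'
A → A c c becomes A' → c c A'
Add A' → ε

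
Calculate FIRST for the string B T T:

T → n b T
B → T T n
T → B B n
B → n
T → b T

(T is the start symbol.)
{ 'b', 'n' }

FIRST sets of the non-terminals involved (from the grammar, by fixed-point iteration):
  FIRST(B) = { 'b', 'n' }

To compute FIRST(B T T), process the symbols left to right:
Symbol B is a non-terminal. Add FIRST(B) \ {ε} = { 'b', 'n' }
B is not nullable (ε ∉ FIRST(B)), so stop here.
FIRST(B T T) = { 'b', 'n' }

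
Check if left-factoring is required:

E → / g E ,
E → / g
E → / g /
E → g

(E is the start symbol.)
Left-factoring is needed when two productions for the same non-terminal
share a common prefix on the right-hand side.

Productions for E:
  E → / g E ,
  E → / g
  E → / g /
  E → g

Found common prefix '/ g' in productions for E

Answer: Yes, E has productions with common prefix '/ g'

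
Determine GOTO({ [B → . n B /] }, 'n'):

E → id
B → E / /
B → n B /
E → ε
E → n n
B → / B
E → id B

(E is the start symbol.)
GOTO(I, 'n') = CLOSURE({ [A → αX.β] : [A → α.Xβ] ∈ I, X = 'n' })

Items with dot before 'n', with the dot advanced:
  [B → . n B /] → [B → n . B /]
Closure of the advanced items:
  [B → n . B /] has the dot before B: add [B → . E / /], [B → . n B /], [B → . / B]
  [B → . E / /] has the dot before E: add [E → . id], [E → .], [E → . n n], [E → . id B]

GOTO = { [B → . / B], [B → . E / /], [B → . n B /], [B → n . B /], [E → . id B], [E → . id], [E → . n n], [E → .] }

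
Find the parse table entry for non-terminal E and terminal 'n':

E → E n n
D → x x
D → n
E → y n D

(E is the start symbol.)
To find M[E, 'n'], we find productions for E where 'n' is in the predict set (PREDICT(N → α) = (FIRST(α) \ {ε}) ∪ (FOLLOW(N) if α ⇒* ε)).

Relevant sets:
  FIRST(E) = { 'y' }

E → E n n: PREDICT = { 'y' }
E → y n D: PREDICT = { 'y' }

M[E, 'n'] is empty (no production applies)

Answer: Empty (error entry)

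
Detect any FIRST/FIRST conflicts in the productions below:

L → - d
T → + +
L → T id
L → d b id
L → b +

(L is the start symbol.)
FIRST sets of the non-terminals at (or reachable through a nullable prefix from) the front of some alternative:
  FIRST(T) = { '+' }

Productions for L:
  L → - d: FIRST = { '-' }
  L → T id: FIRST = { '+' }
  L → d b id: FIRST = { 'd' }
  L → b +: FIRST = { 'b' }
T has only one production, so no FIRST/FIRST conflict is possible there.

All alternatives of each non-terminal have pairwise disjoint FIRST sets.

Answer: No FIRST/FIRST conflicts.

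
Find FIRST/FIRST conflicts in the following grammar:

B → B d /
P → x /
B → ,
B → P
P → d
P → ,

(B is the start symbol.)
Yes. B → B d '/' / B → ',' on { ',' }; B → B d '/' / B → P on { ',', 'd', 'x' }; B → ',' / B → P on { ',' }

FIRST sets of the non-terminals at (or reachable through a nullable prefix from) the front of some alternative:
  FIRST(B) = { ',', 'd', 'x' }
  FIRST(P) = { ',', 'd', 'x' }

Productions for B:
  B → B d /: FIRST = { ',', 'd', 'x' }
  B → ,: FIRST = { ',' }
  B → P: FIRST = { ',', 'd', 'x' }
Productions for P:
  P → x /: FIRST = { 'x' }
  P → d: FIRST = { 'd' }
  P → ,: FIRST = { ',' }

Conflict for B: B → B d / and B → ,
  Overlap: { ',' }
Conflict for B: B → B d / and B → P
  Overlap: { ',', 'd', 'x' }
Conflict for B: B → , and B → P
  Overlap: { ',' }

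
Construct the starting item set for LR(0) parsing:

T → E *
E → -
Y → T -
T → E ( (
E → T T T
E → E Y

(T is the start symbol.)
First, augment the grammar with T' → T
I₀ = CLOSURE({ [T' → . T] }):
  [T' → . T] has the dot before T: add [T → . E *], [T → . E ( (]
  [T → . E *] has the dot before E: add [E → . -], [E → . T T T], [E → . E Y]
No further items can be added.

I₀ = { [E → . -], [E → . E Y], [E → . T T T], [T → . E ( (], [T → . E *], [T' → . T] }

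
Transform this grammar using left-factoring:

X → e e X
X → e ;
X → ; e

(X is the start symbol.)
X → e X'
X' → e X
X' → ;
X → ; e

Left-factoring transforms A → αβ₁ | αβ₂ into A → αA' and A' → β₁ | β₂
(α is the longest common prefix among the alternatives). Repeat until
no nonterminal has two alternatives with a common prefix.

Round 1: X has alternatives sharing prefix 'e'. Introduce X': X → e X'
  Add: X' → e X
  Add: X' → ;

No remaining common prefixes — done.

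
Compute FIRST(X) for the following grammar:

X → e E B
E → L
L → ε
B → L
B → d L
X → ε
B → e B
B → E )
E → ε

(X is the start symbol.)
From X → e E B:
  - e is a terminal: add 'e' and stop
From X → ε:
  - ε-production, so ε ∈ FIRST(X)

Collecting: FIRST(X) = { 'e', ε }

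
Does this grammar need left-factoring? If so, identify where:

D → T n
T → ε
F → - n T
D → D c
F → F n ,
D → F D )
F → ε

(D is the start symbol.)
Left-factoring is needed when two productions for the same non-terminal
share a common prefix on the right-hand side.

Productions for D:
  D → T n
  D → D c
  D → F D )
Productions for F:
  F → - n T
  F → F n ,
  F → ε

No common prefixes found.

Answer: No, left-factoring is not needed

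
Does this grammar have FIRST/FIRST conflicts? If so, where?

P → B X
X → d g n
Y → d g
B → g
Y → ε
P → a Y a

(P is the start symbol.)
No FIRST/FIRST conflicts.

A FIRST/FIRST conflict occurs when two productions N → α and N → β for the same non-terminal have FIRST(α) ∩ FIRST(β) ≠ ∅ (with ε ∈ FIRST of a nullable right-hand side, so two nullable alternatives also conflict).

FIRST sets of the non-terminals at (or reachable through a nullable prefix from) the front of some alternative:
  FIRST(B) = { 'g' }

Productions for P:
  P → B X: FIRST = { 'g' }
  P → a Y a: FIRST = { 'a' }
Productions for Y:
  Y → d g: FIRST = { 'd' }
  Y → ε: FIRST = { ε }
X, B have only one production, so no FIRST/FIRST conflict is possible there.

All alternatives of each non-terminal have pairwise disjoint FIRST sets.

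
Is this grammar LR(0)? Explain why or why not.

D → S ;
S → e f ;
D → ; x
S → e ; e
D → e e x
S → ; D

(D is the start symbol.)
A grammar is LR(0) if no state in the canonical LR(0) collection has:
  - both a shift item (dot before a terminal) and a complete item (shift-reduce conflict), or
  - two or more complete items (reduce-reduce conflict; the accept item [D' → D .] counts as a complete item here).

Augment with D' → D and build the canonical LR(0) collection (I0 = CLOSURE({[D' → . D]}), then GOTO on every symbol after a dot until no new states appear). It has 14 states:
  I0: { [D → . ; x], [D → . S ;], [D → . e e x], [D' → . D], [S → . ; D], [S → . e ; e], [S → . e f ;] }  — shift
  I1: { [D → . ; x], [D → . S ;], [D → . e e x], [D → ; . x], [S → . ; D], [S → . e ; e], [S → . e f ;], [S → ; . D] }  — shift
  I2: { [D' → D .] }  — accept
  I3: { [D → S . ;] }  — shift
  I4: { [D → e . e x], [S → e . ; e], [S → e . f ;] }  — shift
  I5: { [S → e ; . e] }  — shift
  I6: { [D → e e . x] }  — shift
  I7: { [S → e f . ;] }  — shift
  I8: { [S → e f ; .] }  — reduce
  I9: { [D → e e x .] }  — reduce
  I10: { [S → e ; e .] }  — reduce
  I11: { [D → S ; .] }  — reduce
  I12: { [S → ; D .] }  — reduce
  I13: { [D → ; x .] }  — reduce

Every state is either a pure shift/goto state or contains exactly one complete item and nothing to shift — no conflicts. The grammar is LR(0).

Answer: Yes, the grammar is LR(0)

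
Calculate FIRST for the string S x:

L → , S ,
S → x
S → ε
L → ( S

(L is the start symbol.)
{ 'x' }

FIRST sets of the non-terminals involved (from the grammar, by fixed-point iteration):
  FIRST(S) = { 'x', ε }

To compute FIRST(S x), process the symbols left to right:
Symbol S is a non-terminal. Add FIRST(S) \ {ε} = { 'x' }
S is nullable (ε ∈ FIRST(S)), continue to the next symbol.
Symbol x is a terminal. Add 'x' and stop.
FIRST(S x) = { 'x' }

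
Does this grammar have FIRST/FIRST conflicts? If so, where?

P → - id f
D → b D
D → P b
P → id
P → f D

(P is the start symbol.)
No FIRST/FIRST conflicts.

A FIRST/FIRST conflict occurs when two productions N → α and N → β for the same non-terminal have FIRST(α) ∩ FIRST(β) ≠ ∅ (with ε ∈ FIRST of a nullable right-hand side, so two nullable alternatives also conflict).

FIRST sets of the non-terminals at (or reachable through a nullable prefix from) the front of some alternative:
  FIRST(P) = { '-', 'f', 'id' }

Productions for P:
  P → - id f: FIRST = { '-' }
  P → id: FIRST = { 'id' }
  P → f D: FIRST = { 'f' }
Productions for D:
  D → b D: FIRST = { 'b' }
  D → P b: FIRST = { '-', 'f', 'id' }

All alternatives of each non-terminal have pairwise disjoint FIRST sets.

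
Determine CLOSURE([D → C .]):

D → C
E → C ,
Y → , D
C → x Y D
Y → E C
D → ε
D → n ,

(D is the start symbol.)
{ [D → C .] }

To compute CLOSURE, for each item [A → α.Bβ] where B is a non-terminal, add [B → .γ] for all productions B → γ; repeat for the newly added items until nothing changes.

Start with: [D → C .]
The dot is at the end, so nothing is added.

CLOSURE = { [D → C .] }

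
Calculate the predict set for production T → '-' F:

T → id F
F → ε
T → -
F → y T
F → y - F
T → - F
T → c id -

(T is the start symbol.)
PREDICT(T → '-' F) = (FIRST(RHS) \ {ε}) ∪ (FOLLOW(T) if ε ∈ FIRST(RHS), i.e. RHS ⇒* ε)
FIRST('-' F) = { '-' }
ε ∉ FIRST('-' F), so FOLLOW(T) is not added.
PREDICT(T → '-' F) = { '-' }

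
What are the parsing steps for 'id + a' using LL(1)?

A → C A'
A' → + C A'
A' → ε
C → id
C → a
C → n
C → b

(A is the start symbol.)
LL(1) parsing maintains a stack (initially the start symbol over $) and the input. At each step: if the stack top is a terminal, match it against the current input token; if it is a non-terminal N, replace it with the RHS of M[N, lookahead] (the unique production whose predict set contains the lookahead).

Stack is shown with the top on the left.

Stack     Input     Action
--------------------------
A $       id + a $  output A → C A'
C A' $    id + a $  output C → id
id A' $   id + a $  match 'id'
A' $      + a $     output A' → + C A'
+ C A' $  + a $     match '+'
C A' $    a $       output C → a
a A' $    a $       match 'a'
A' $      $         output A' → ε
$         $         accept

The string is accepted.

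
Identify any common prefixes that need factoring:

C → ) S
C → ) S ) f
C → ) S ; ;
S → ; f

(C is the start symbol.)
Yes, C has productions with common prefix ') S'

Left-factoring is needed when two productions for the same non-terminal
share a common prefix on the right-hand side.

Productions for C:
  C → ) S
  C → ) S ) f
  C → ) S ; ;

Found common prefix ') S' in productions for C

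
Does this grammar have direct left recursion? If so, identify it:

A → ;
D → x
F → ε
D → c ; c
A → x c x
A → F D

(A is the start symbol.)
A → ;: starts with ';'
D → x: starts with x
F → ε: starts with ε
D → c ; c: starts with c
A → x c x: starts with x
A → F D: starts with F

No direct left recursion found.

Answer: No direct left recursion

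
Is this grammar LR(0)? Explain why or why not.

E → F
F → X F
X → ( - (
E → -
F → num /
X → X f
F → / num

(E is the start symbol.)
A grammar is LR(0) if no state in the canonical LR(0) collection has:
  - both a shift item (dot before a terminal) and a complete item (shift-reduce conflict), or
  - two or more complete items (reduce-reduce conflict; the accept item [E' → E .] counts as a complete item here).

Augment with E' → E and build the canonical LR(0) collection (I0 = CLOSURE({[E' → . E]}), then GOTO on every symbol after a dot until no new states appear). It has 14 states:
  I0: { [E → . -], [E → . F], [E' → . E], [F → . / num], [F → . X F], [F → . num /], [X → . ( - (], [X → . X f] }  — shift
  I1: { [X → ( . - (] }  — shift
  I2: { [E → - .] }  — reduce
  I3: { [F → / . num] }  — shift
  I4: { [E' → E .] }  — accept
  I5: { [E → F .] }  — reduce
  I6: { [F → . / num], [F → . X F], [F → . num /], [F → X . F], [X → . ( - (], [X → . X f], [X → X . f] }  — shift
  I7: { [F → num . /] }  — shift
  I8: { [F → num / .] }  — reduce
  I9: { [F → X F .] }  — reduce
  I10: { [X → X f .] }  — reduce
  I11: { [F → / num .] }  — reduce
  I12: { [X → ( - . (] }  — shift
  I13: { [X → ( - ( .] }  — reduce

Every state is either a pure shift/goto state or contains exactly one complete item and nothing to shift — no conflicts. The grammar is LR(0).

Answer: Yes, the grammar is LR(0)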